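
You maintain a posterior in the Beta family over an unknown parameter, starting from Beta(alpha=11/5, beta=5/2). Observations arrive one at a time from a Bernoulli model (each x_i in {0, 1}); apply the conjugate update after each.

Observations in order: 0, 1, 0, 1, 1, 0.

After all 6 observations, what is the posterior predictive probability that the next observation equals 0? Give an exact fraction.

55/107

obs 1: x=0 → posterior Beta(11/5, 7/2)
obs 2: x=1 → posterior Beta(16/5, 7/2)
obs 3: x=0 → posterior Beta(16/5, 9/2)
obs 4: x=1 → posterior Beta(21/5, 9/2)
obs 5: x=1 → posterior Beta(26/5, 9/2)
obs 6: x=0 → posterior Beta(26/5, 11/2)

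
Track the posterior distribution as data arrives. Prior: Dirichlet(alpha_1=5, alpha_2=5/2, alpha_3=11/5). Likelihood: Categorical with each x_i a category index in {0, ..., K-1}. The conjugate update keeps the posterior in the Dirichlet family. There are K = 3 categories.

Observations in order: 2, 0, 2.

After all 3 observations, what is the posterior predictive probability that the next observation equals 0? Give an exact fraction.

obs 1: x=2 → posterior Dirichlet(5, 5/2, 16/5)
obs 2: x=0 → posterior Dirichlet(6, 5/2, 16/5)
obs 3: x=2 → posterior Dirichlet(6, 5/2, 21/5)

60/127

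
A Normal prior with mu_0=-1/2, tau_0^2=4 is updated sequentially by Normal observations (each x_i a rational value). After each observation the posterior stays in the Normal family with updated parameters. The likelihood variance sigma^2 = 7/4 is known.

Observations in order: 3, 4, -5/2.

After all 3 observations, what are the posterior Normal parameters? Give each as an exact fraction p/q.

obs 1: x=3 → posterior Normal(89/46, 28/23)
obs 2: x=4 → posterior Normal(217/78, 28/39)
obs 3: x=-5/2 → posterior Normal(137/110, 28/55)

mu_0=137/110, tau_0^2=28/55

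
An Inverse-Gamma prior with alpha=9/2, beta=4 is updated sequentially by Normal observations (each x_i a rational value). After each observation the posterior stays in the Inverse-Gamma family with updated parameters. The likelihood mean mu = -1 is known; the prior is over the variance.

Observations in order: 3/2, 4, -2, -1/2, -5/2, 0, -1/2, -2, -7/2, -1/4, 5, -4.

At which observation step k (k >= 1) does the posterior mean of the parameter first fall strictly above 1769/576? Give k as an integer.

obs 1: x=3/2 → posterior Inverse-Gamma(5, 57/8)
obs 2: x=4 → posterior Inverse-Gamma(11/2, 157/8)
obs 3: x=-2 → posterior Inverse-Gamma(6, 161/8)
obs 4: x=-1/2 → posterior Inverse-Gamma(13/2, 81/4)
obs 5: x=-5/2 → posterior Inverse-Gamma(7, 171/8)
obs 6: x=0 → posterior Inverse-Gamma(15/2, 175/8)
obs 7: x=-1/2 → posterior Inverse-Gamma(8, 22)
obs 8: x=-2 → posterior Inverse-Gamma(17/2, 45/2)
obs 9: x=-7/2 → posterior Inverse-Gamma(9, 205/8)
obs 10: x=-1/4 → posterior Inverse-Gamma(19/2, 829/32)
obs 11: x=5 → posterior Inverse-Gamma(10, 1405/32)
obs 12: x=-4 → posterior Inverse-Gamma(21/2, 1549/32)

k = 2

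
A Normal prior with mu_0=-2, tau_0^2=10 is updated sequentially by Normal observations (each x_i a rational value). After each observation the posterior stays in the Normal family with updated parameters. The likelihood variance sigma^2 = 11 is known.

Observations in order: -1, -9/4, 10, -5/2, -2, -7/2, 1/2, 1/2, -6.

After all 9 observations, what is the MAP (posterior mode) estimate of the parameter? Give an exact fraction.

obs 1: x=-1 → posterior Normal(-32/21, 110/21)
obs 2: x=-9/4 → posterior Normal(-109/62, 110/31)
obs 3: x=10 → posterior Normal(91/82, 110/41)
obs 4: x=-5/2 → posterior Normal(41/102, 110/51)
obs 5: x=-2 → posterior Normal(1/122, 110/61)
obs 6: x=-7/2 → posterior Normal(-69/142, 110/71)
obs 7: x=1/2 → posterior Normal(-59/162, 110/81)
obs 8: x=1/2 → posterior Normal(-7/26, 110/91)
obs 9: x=-6 → posterior Normal(-169/202, 110/101)

-169/202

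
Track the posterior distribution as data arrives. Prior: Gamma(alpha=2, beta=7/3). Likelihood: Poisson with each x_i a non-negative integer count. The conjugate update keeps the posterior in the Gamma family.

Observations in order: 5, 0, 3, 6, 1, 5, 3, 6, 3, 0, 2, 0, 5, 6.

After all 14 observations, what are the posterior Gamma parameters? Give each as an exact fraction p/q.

obs 1: x=5 → posterior Gamma(7, 10/3)
obs 2: x=0 → posterior Gamma(7, 13/3)
obs 3: x=3 → posterior Gamma(10, 16/3)
obs 4: x=6 → posterior Gamma(16, 19/3)
obs 5: x=1 → posterior Gamma(17, 22/3)
obs 6: x=5 → posterior Gamma(22, 25/3)
obs 7: x=3 → posterior Gamma(25, 28/3)
obs 8: x=6 → posterior Gamma(31, 31/3)
obs 9: x=3 → posterior Gamma(34, 34/3)
obs 10: x=0 → posterior Gamma(34, 37/3)
obs 11: x=2 → posterior Gamma(36, 40/3)
obs 12: x=0 → posterior Gamma(36, 43/3)
obs 13: x=5 → posterior Gamma(41, 46/3)
obs 14: x=6 → posterior Gamma(47, 49/3)

alpha=47, beta=49/3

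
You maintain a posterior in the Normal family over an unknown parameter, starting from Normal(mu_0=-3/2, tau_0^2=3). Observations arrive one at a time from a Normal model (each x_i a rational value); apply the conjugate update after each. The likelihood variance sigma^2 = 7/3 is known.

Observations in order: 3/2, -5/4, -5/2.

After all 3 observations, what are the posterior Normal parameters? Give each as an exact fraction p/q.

mu_0=-123/136, tau_0^2=21/34

obs 1: x=3/2 → posterior Normal(3/16, 21/16)
obs 2: x=-5/4 → posterior Normal(-33/100, 21/25)
obs 3: x=-5/2 → posterior Normal(-123/136, 21/34)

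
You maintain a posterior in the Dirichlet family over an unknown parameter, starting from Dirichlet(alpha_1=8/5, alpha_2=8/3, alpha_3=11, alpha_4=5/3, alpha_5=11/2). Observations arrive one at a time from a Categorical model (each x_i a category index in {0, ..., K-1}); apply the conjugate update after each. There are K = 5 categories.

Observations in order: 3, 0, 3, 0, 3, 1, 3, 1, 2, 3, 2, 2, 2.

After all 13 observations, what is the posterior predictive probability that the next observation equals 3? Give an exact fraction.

obs 1: x=3 → posterior Dirichlet(8/5, 8/3, 11, 8/3, 11/2)
obs 2: x=0 → posterior Dirichlet(13/5, 8/3, 11, 8/3, 11/2)
obs 3: x=3 → posterior Dirichlet(13/5, 8/3, 11, 11/3, 11/2)
obs 4: x=0 → posterior Dirichlet(18/5, 8/3, 11, 11/3, 11/2)
obs 5: x=3 → posterior Dirichlet(18/5, 8/3, 11, 14/3, 11/2)
obs 6: x=1 → posterior Dirichlet(18/5, 11/3, 11, 14/3, 11/2)
obs 7: x=3 → posterior Dirichlet(18/5, 11/3, 11, 17/3, 11/2)
obs 8: x=1 → posterior Dirichlet(18/5, 14/3, 11, 17/3, 11/2)
obs 9: x=2 → posterior Dirichlet(18/5, 14/3, 12, 17/3, 11/2)
obs 10: x=3 → posterior Dirichlet(18/5, 14/3, 12, 20/3, 11/2)
obs 11: x=2 → posterior Dirichlet(18/5, 14/3, 13, 20/3, 11/2)
obs 12: x=2 → posterior Dirichlet(18/5, 14/3, 14, 20/3, 11/2)
obs 13: x=2 → posterior Dirichlet(18/5, 14/3, 15, 20/3, 11/2)

200/1063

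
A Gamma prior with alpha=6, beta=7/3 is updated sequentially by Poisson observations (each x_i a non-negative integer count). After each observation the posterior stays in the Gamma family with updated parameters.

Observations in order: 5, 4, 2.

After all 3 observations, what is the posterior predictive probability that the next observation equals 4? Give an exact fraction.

6096279981479532618055680/37589973457545958193355601

obs 1: x=5 → posterior Gamma(11, 10/3)
obs 2: x=4 → posterior Gamma(15, 13/3)
obs 3: x=2 → posterior Gamma(17, 16/3)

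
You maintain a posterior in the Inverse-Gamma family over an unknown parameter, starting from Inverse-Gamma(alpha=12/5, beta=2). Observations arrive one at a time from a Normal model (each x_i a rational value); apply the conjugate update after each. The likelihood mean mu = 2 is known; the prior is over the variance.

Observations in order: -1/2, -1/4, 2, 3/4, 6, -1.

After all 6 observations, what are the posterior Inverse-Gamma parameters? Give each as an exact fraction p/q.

obs 1: x=-1/2 → posterior Inverse-Gamma(29/10, 41/8)
obs 2: x=-1/4 → posterior Inverse-Gamma(17/5, 245/32)
obs 3: x=2 → posterior Inverse-Gamma(39/10, 245/32)
obs 4: x=3/4 → posterior Inverse-Gamma(22/5, 135/16)
obs 5: x=6 → posterior Inverse-Gamma(49/10, 263/16)
obs 6: x=-1 → posterior Inverse-Gamma(27/5, 335/16)

alpha=27/5, beta=335/16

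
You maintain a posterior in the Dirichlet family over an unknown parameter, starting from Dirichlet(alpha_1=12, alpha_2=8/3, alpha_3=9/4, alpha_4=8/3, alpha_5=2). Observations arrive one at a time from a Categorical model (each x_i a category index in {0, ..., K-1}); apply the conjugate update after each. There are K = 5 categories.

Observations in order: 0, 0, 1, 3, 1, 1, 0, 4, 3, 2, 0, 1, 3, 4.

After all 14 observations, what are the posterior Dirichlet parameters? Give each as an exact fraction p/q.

alpha_1=16, alpha_2=20/3, alpha_3=13/4, alpha_4=17/3, alpha_5=4

obs 1: x=0 → posterior Dirichlet(13, 8/3, 9/4, 8/3, 2)
obs 2: x=0 → posterior Dirichlet(14, 8/3, 9/4, 8/3, 2)
obs 3: x=1 → posterior Dirichlet(14, 11/3, 9/4, 8/3, 2)
obs 4: x=3 → posterior Dirichlet(14, 11/3, 9/4, 11/3, 2)
obs 5: x=1 → posterior Dirichlet(14, 14/3, 9/4, 11/3, 2)
obs 6: x=1 → posterior Dirichlet(14, 17/3, 9/4, 11/3, 2)
obs 7: x=0 → posterior Dirichlet(15, 17/3, 9/4, 11/3, 2)
obs 8: x=4 → posterior Dirichlet(15, 17/3, 9/4, 11/3, 3)
obs 9: x=3 → posterior Dirichlet(15, 17/3, 9/4, 14/3, 3)
obs 10: x=2 → posterior Dirichlet(15, 17/3, 13/4, 14/3, 3)
obs 11: x=0 → posterior Dirichlet(16, 17/3, 13/4, 14/3, 3)
obs 12: x=1 → posterior Dirichlet(16, 20/3, 13/4, 14/3, 3)
obs 13: x=3 → posterior Dirichlet(16, 20/3, 13/4, 17/3, 3)
obs 14: x=4 → posterior Dirichlet(16, 20/3, 13/4, 17/3, 4)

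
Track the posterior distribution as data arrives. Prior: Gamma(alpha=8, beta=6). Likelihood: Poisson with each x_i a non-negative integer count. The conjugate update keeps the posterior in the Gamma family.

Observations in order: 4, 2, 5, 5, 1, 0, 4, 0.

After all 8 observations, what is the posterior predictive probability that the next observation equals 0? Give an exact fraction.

obs 1: x=4 → posterior Gamma(12, 7)
obs 2: x=2 → posterior Gamma(14, 8)
obs 3: x=5 → posterior Gamma(19, 9)
obs 4: x=5 → posterior Gamma(24, 10)
obs 5: x=1 → posterior Gamma(25, 11)
obs 6: x=0 → posterior Gamma(25, 12)
obs 7: x=4 → posterior Gamma(29, 13)
obs 8: x=0 → posterior Gamma(29, 14)

1728673739677471101567216945987584/12783403948858939111232757568359375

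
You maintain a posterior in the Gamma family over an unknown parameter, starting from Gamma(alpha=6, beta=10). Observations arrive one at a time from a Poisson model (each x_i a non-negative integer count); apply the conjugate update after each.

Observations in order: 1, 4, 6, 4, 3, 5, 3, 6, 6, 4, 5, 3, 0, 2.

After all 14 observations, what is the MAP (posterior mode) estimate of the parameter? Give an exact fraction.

obs 1: x=1 → posterior Gamma(7, 11)
obs 2: x=4 → posterior Gamma(11, 12)
obs 3: x=6 → posterior Gamma(17, 13)
obs 4: x=4 → posterior Gamma(21, 14)
obs 5: x=3 → posterior Gamma(24, 15)
obs 6: x=5 → posterior Gamma(29, 16)
obs 7: x=3 → posterior Gamma(32, 17)
obs 8: x=6 → posterior Gamma(38, 18)
obs 9: x=6 → posterior Gamma(44, 19)
obs 10: x=4 → posterior Gamma(48, 20)
obs 11: x=5 → posterior Gamma(53, 21)
obs 12: x=3 → posterior Gamma(56, 22)
obs 13: x=0 → posterior Gamma(56, 23)
obs 14: x=2 → posterior Gamma(58, 24)

19/8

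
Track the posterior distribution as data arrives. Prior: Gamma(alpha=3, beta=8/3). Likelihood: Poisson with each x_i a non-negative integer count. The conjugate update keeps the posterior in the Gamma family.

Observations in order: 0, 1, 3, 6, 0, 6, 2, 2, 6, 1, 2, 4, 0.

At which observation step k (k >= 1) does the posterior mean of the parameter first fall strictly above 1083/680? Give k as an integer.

obs 1: x=0 → posterior Gamma(3, 11/3)
obs 2: x=1 → posterior Gamma(4, 14/3)
obs 3: x=3 → posterior Gamma(7, 17/3)
obs 4: x=6 → posterior Gamma(13, 20/3)
obs 5: x=0 → posterior Gamma(13, 23/3)
obs 6: x=6 → posterior Gamma(19, 26/3)
obs 7: x=2 → posterior Gamma(21, 29/3)
obs 8: x=2 → posterior Gamma(23, 32/3)
obs 9: x=6 → posterior Gamma(29, 35/3)
obs 10: x=1 → posterior Gamma(30, 38/3)
obs 11: x=2 → posterior Gamma(32, 41/3)
obs 12: x=4 → posterior Gamma(36, 44/3)
obs 13: x=0 → posterior Gamma(36, 47/3)

k = 4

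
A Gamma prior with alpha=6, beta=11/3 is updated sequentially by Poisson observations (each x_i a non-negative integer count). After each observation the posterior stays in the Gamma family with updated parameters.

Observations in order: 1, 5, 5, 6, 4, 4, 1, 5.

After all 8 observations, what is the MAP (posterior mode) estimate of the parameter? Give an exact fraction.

obs 1: x=1 → posterior Gamma(7, 14/3)
obs 2: x=5 → posterior Gamma(12, 17/3)
obs 3: x=5 → posterior Gamma(17, 20/3)
obs 4: x=6 → posterior Gamma(23, 23/3)
obs 5: x=4 → posterior Gamma(27, 26/3)
obs 6: x=4 → posterior Gamma(31, 29/3)
obs 7: x=1 → posterior Gamma(32, 32/3)
obs 8: x=5 → posterior Gamma(37, 35/3)

108/35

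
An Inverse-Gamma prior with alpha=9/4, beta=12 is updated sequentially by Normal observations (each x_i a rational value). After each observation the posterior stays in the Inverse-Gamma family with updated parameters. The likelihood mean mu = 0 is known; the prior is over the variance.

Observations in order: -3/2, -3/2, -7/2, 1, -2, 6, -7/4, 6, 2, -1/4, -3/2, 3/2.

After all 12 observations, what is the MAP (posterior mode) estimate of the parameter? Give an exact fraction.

1035/148

obs 1: x=-3/2 → posterior Inverse-Gamma(11/4, 105/8)
obs 2: x=-3/2 → posterior Inverse-Gamma(13/4, 57/4)
obs 3: x=-7/2 → posterior Inverse-Gamma(15/4, 163/8)
obs 4: x=1 → posterior Inverse-Gamma(17/4, 167/8)
obs 5: x=-2 → posterior Inverse-Gamma(19/4, 183/8)
obs 6: x=6 → posterior Inverse-Gamma(21/4, 327/8)
obs 7: x=-7/4 → posterior Inverse-Gamma(23/4, 1357/32)
obs 8: x=6 → posterior Inverse-Gamma(25/4, 1933/32)
obs 9: x=2 → posterior Inverse-Gamma(27/4, 1997/32)
obs 10: x=-1/4 → posterior Inverse-Gamma(29/4, 999/16)
obs 11: x=-3/2 → posterior Inverse-Gamma(31/4, 1017/16)
obs 12: x=3/2 → posterior Inverse-Gamma(33/4, 1035/16)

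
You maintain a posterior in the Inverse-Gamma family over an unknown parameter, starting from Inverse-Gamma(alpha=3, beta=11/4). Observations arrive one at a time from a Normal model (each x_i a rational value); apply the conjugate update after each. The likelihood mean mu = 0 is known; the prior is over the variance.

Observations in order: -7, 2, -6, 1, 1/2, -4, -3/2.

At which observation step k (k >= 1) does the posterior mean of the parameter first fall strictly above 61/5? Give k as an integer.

k = 3

obs 1: x=-7 → posterior Inverse-Gamma(7/2, 109/4)
obs 2: x=2 → posterior Inverse-Gamma(4, 117/4)
obs 3: x=-6 → posterior Inverse-Gamma(9/2, 189/4)
obs 4: x=1 → posterior Inverse-Gamma(5, 191/4)
obs 5: x=1/2 → posterior Inverse-Gamma(11/2, 383/8)
obs 6: x=-4 → posterior Inverse-Gamma(6, 447/8)
obs 7: x=-3/2 → posterior Inverse-Gamma(13/2, 57)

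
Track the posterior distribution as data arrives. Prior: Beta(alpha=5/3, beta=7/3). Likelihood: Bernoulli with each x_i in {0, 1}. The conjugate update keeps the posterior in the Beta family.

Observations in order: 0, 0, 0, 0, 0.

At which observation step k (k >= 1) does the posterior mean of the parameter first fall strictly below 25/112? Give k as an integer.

k = 4

obs 1: x=0 → posterior Beta(5/3, 10/3)
obs 2: x=0 → posterior Beta(5/3, 13/3)
obs 3: x=0 → posterior Beta(5/3, 16/3)
obs 4: x=0 → posterior Beta(5/3, 19/3)
obs 5: x=0 → posterior Beta(5/3, 22/3)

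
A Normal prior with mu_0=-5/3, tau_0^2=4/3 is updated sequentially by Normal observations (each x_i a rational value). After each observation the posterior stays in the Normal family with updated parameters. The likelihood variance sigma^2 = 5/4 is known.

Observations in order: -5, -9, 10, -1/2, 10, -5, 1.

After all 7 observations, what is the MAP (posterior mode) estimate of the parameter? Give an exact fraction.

-1/127

obs 1: x=-5 → posterior Normal(-105/31, 20/31)
obs 2: x=-9 → posterior Normal(-249/47, 20/47)
obs 3: x=10 → posterior Normal(-89/63, 20/63)
obs 4: x=-1/2 → posterior Normal(-97/79, 20/79)
obs 5: x=10 → posterior Normal(63/95, 4/19)
obs 6: x=-5 → posterior Normal(-17/111, 20/111)
obs 7: x=1 → posterior Normal(-1/127, 20/127)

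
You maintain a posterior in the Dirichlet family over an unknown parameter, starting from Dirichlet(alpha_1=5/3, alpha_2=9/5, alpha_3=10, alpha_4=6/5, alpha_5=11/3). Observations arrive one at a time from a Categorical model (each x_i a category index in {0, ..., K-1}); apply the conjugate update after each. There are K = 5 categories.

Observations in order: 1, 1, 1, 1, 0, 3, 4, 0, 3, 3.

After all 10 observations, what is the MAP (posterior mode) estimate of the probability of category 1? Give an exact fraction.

36/175

obs 1: x=1 → posterior Dirichlet(5/3, 14/5, 10, 6/5, 11/3)
obs 2: x=1 → posterior Dirichlet(5/3, 19/5, 10, 6/5, 11/3)
obs 3: x=1 → posterior Dirichlet(5/3, 24/5, 10, 6/5, 11/3)
obs 4: x=1 → posterior Dirichlet(5/3, 29/5, 10, 6/5, 11/3)
obs 5: x=0 → posterior Dirichlet(8/3, 29/5, 10, 6/5, 11/3)
obs 6: x=3 → posterior Dirichlet(8/3, 29/5, 10, 11/5, 11/3)
obs 7: x=4 → posterior Dirichlet(8/3, 29/5, 10, 11/5, 14/3)
obs 8: x=0 → posterior Dirichlet(11/3, 29/5, 10, 11/5, 14/3)
obs 9: x=3 → posterior Dirichlet(11/3, 29/5, 10, 16/5, 14/3)
obs 10: x=3 → posterior Dirichlet(11/3, 29/5, 10, 21/5, 14/3)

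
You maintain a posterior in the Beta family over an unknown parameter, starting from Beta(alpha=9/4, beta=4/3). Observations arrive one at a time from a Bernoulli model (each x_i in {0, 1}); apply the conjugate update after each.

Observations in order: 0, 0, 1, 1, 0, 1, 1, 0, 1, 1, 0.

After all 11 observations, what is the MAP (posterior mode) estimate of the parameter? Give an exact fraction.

obs 1: x=0 → posterior Beta(9/4, 7/3)
obs 2: x=0 → posterior Beta(9/4, 10/3)
obs 3: x=1 → posterior Beta(13/4, 10/3)
obs 4: x=1 → posterior Beta(17/4, 10/3)
obs 5: x=0 → posterior Beta(17/4, 13/3)
obs 6: x=1 → posterior Beta(21/4, 13/3)
obs 7: x=1 → posterior Beta(25/4, 13/3)
obs 8: x=0 → posterior Beta(25/4, 16/3)
obs 9: x=1 → posterior Beta(29/4, 16/3)
obs 10: x=1 → posterior Beta(33/4, 16/3)
obs 11: x=0 → posterior Beta(33/4, 19/3)

87/151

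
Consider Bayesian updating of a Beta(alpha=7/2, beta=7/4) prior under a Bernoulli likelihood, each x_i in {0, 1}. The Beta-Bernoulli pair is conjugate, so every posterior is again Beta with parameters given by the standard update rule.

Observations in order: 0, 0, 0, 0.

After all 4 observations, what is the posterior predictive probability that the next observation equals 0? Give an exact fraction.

23/37

obs 1: x=0 → posterior Beta(7/2, 11/4)
obs 2: x=0 → posterior Beta(7/2, 15/4)
obs 3: x=0 → posterior Beta(7/2, 19/4)
obs 4: x=0 → posterior Beta(7/2, 23/4)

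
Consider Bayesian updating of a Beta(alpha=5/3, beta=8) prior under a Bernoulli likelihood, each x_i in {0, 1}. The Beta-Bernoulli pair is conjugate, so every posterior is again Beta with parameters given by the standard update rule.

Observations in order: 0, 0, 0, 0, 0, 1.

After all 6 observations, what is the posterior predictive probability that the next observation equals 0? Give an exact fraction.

39/47

obs 1: x=0 → posterior Beta(5/3, 9)
obs 2: x=0 → posterior Beta(5/3, 10)
obs 3: x=0 → posterior Beta(5/3, 11)
obs 4: x=0 → posterior Beta(5/3, 12)
obs 5: x=0 → posterior Beta(5/3, 13)
obs 6: x=1 → posterior Beta(8/3, 13)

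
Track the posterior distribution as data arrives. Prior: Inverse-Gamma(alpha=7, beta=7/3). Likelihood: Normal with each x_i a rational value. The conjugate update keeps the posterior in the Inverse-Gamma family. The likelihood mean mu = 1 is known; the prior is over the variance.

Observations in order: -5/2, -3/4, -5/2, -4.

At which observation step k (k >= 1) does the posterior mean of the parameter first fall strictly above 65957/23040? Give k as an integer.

k = 4

obs 1: x=-5/2 → posterior Inverse-Gamma(15/2, 203/24)
obs 2: x=-3/4 → posterior Inverse-Gamma(8, 959/96)
obs 3: x=-5/2 → posterior Inverse-Gamma(17/2, 1547/96)
obs 4: x=-4 → posterior Inverse-Gamma(9, 2747/96)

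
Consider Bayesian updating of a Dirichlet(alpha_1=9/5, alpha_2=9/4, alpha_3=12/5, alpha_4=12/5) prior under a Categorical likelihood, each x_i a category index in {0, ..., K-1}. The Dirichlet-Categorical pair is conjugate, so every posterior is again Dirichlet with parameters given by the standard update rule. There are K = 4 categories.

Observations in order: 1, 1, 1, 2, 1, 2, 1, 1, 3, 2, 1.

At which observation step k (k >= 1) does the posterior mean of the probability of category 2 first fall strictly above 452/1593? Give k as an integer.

k = 6

obs 1: x=1 → posterior Dirichlet(9/5, 13/4, 12/5, 12/5)
obs 2: x=1 → posterior Dirichlet(9/5, 17/4, 12/5, 12/5)
obs 3: x=1 → posterior Dirichlet(9/5, 21/4, 12/5, 12/5)
obs 4: x=2 → posterior Dirichlet(9/5, 21/4, 17/5, 12/5)
obs 5: x=1 → posterior Dirichlet(9/5, 25/4, 17/5, 12/5)
obs 6: x=2 → posterior Dirichlet(9/5, 25/4, 22/5, 12/5)
obs 7: x=1 → posterior Dirichlet(9/5, 29/4, 22/5, 12/5)
obs 8: x=1 → posterior Dirichlet(9/5, 33/4, 22/5, 12/5)
obs 9: x=3 → posterior Dirichlet(9/5, 33/4, 22/5, 17/5)
obs 10: x=2 → posterior Dirichlet(9/5, 33/4, 27/5, 17/5)
obs 11: x=1 → posterior Dirichlet(9/5, 37/4, 27/5, 17/5)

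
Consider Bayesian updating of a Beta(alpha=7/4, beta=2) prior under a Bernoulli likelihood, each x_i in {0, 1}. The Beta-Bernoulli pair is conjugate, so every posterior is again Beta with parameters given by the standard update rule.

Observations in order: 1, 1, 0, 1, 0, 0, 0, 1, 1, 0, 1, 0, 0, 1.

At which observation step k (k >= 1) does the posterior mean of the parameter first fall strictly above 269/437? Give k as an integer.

k = 2

obs 1: x=1 → posterior Beta(11/4, 2)
obs 2: x=1 → posterior Beta(15/4, 2)
obs 3: x=0 → posterior Beta(15/4, 3)
obs 4: x=1 → posterior Beta(19/4, 3)
obs 5: x=0 → posterior Beta(19/4, 4)
obs 6: x=0 → posterior Beta(19/4, 5)
obs 7: x=0 → posterior Beta(19/4, 6)
obs 8: x=1 → posterior Beta(23/4, 6)
obs 9: x=1 → posterior Beta(27/4, 6)
obs 10: x=0 → posterior Beta(27/4, 7)
obs 11: x=1 → posterior Beta(31/4, 7)
obs 12: x=0 → posterior Beta(31/4, 8)
obs 13: x=0 → posterior Beta(31/4, 9)
obs 14: x=1 → posterior Beta(35/4, 9)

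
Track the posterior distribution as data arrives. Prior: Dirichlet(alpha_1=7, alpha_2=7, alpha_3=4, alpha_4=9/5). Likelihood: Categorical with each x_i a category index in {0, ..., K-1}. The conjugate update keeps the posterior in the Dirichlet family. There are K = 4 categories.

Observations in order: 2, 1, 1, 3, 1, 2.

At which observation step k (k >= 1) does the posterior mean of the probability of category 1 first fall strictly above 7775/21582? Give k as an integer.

obs 1: x=2 → posterior Dirichlet(7, 7, 5, 9/5)
obs 2: x=1 → posterior Dirichlet(7, 8, 5, 9/5)
obs 3: x=1 → posterior Dirichlet(7, 9, 5, 9/5)
obs 4: x=3 → posterior Dirichlet(7, 9, 5, 14/5)
obs 5: x=1 → posterior Dirichlet(7, 10, 5, 14/5)
obs 6: x=2 → posterior Dirichlet(7, 10, 6, 14/5)

k = 2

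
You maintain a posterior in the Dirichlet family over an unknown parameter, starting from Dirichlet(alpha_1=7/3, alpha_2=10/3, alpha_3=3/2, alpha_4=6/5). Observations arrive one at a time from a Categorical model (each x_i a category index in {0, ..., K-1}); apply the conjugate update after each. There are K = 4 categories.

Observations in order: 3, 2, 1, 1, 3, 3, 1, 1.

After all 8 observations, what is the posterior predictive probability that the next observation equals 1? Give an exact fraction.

obs 1: x=3 → posterior Dirichlet(7/3, 10/3, 3/2, 11/5)
obs 2: x=2 → posterior Dirichlet(7/3, 10/3, 5/2, 11/5)
obs 3: x=1 → posterior Dirichlet(7/3, 13/3, 5/2, 11/5)
obs 4: x=1 → posterior Dirichlet(7/3, 16/3, 5/2, 11/5)
obs 5: x=3 → posterior Dirichlet(7/3, 16/3, 5/2, 16/5)
obs 6: x=3 → posterior Dirichlet(7/3, 16/3, 5/2, 21/5)
obs 7: x=1 → posterior Dirichlet(7/3, 19/3, 5/2, 21/5)
obs 8: x=1 → posterior Dirichlet(7/3, 22/3, 5/2, 21/5)

220/491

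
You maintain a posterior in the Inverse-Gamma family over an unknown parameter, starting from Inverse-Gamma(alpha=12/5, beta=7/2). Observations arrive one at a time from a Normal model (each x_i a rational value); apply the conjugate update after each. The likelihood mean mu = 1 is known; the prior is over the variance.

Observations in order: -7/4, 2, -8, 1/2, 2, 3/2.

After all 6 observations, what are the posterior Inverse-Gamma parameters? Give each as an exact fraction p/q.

alpha=27/5, beta=1569/32

obs 1: x=-7/4 → posterior Inverse-Gamma(29/10, 233/32)
obs 2: x=2 → posterior Inverse-Gamma(17/5, 249/32)
obs 3: x=-8 → posterior Inverse-Gamma(39/10, 1545/32)
obs 4: x=1/2 → posterior Inverse-Gamma(22/5, 1549/32)
obs 5: x=2 → posterior Inverse-Gamma(49/10, 1565/32)
obs 6: x=3/2 → posterior Inverse-Gamma(27/5, 1569/32)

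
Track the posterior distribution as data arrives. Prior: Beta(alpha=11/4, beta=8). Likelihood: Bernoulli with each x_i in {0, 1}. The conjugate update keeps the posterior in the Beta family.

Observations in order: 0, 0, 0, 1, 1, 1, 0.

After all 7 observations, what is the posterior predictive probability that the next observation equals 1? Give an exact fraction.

obs 1: x=0 → posterior Beta(11/4, 9)
obs 2: x=0 → posterior Beta(11/4, 10)
obs 3: x=0 → posterior Beta(11/4, 11)
obs 4: x=1 → posterior Beta(15/4, 11)
obs 5: x=1 → posterior Beta(19/4, 11)
obs 6: x=1 → posterior Beta(23/4, 11)
obs 7: x=0 → posterior Beta(23/4, 12)

23/71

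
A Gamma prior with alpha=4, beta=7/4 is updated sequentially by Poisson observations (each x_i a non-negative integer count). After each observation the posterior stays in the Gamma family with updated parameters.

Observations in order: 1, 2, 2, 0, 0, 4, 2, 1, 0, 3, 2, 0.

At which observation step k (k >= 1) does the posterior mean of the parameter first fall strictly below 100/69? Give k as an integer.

k = 5

obs 1: x=1 → posterior Gamma(5, 11/4)
obs 2: x=2 → posterior Gamma(7, 15/4)
obs 3: x=2 → posterior Gamma(9, 19/4)
obs 4: x=0 → posterior Gamma(9, 23/4)
obs 5: x=0 → posterior Gamma(9, 27/4)
obs 6: x=4 → posterior Gamma(13, 31/4)
obs 7: x=2 → posterior Gamma(15, 35/4)
obs 8: x=1 → posterior Gamma(16, 39/4)
obs 9: x=0 → posterior Gamma(16, 43/4)
obs 10: x=3 → posterior Gamma(19, 47/4)
obs 11: x=2 → posterior Gamma(21, 51/4)
obs 12: x=0 → posterior Gamma(21, 55/4)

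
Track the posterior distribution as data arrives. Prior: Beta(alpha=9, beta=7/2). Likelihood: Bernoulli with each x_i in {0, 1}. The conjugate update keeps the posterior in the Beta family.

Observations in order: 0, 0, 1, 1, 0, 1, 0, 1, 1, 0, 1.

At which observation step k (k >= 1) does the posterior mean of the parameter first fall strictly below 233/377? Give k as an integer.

obs 1: x=0 → posterior Beta(9, 9/2)
obs 2: x=0 → posterior Beta(9, 11/2)
obs 3: x=1 → posterior Beta(10, 11/2)
obs 4: x=1 → posterior Beta(11, 11/2)
obs 5: x=0 → posterior Beta(11, 13/2)
obs 6: x=1 → posterior Beta(12, 13/2)
obs 7: x=0 → posterior Beta(12, 15/2)
obs 8: x=1 → posterior Beta(13, 15/2)
obs 9: x=1 → posterior Beta(14, 15/2)
obs 10: x=0 → posterior Beta(14, 17/2)
obs 11: x=1 → posterior Beta(15, 17/2)

k = 7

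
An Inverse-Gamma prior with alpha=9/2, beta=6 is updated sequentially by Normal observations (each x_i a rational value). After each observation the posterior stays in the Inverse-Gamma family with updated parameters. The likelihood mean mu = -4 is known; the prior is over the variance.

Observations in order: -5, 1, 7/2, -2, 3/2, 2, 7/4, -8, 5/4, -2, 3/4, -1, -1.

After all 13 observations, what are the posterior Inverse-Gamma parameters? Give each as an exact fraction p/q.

alpha=11, beta=4571/32

obs 1: x=-5 → posterior Inverse-Gamma(5, 13/2)
obs 2: x=1 → posterior Inverse-Gamma(11/2, 19)
obs 3: x=7/2 → posterior Inverse-Gamma(6, 377/8)
obs 4: x=-2 → posterior Inverse-Gamma(13/2, 393/8)
obs 5: x=3/2 → posterior Inverse-Gamma(7, 257/4)
obs 6: x=2 → posterior Inverse-Gamma(15/2, 329/4)
obs 7: x=7/4 → posterior Inverse-Gamma(8, 3161/32)
obs 8: x=-8 → posterior Inverse-Gamma(17/2, 3417/32)
obs 9: x=5/4 → posterior Inverse-Gamma(9, 1929/16)
obs 10: x=-2 → posterior Inverse-Gamma(19/2, 1961/16)
obs 11: x=3/4 → posterior Inverse-Gamma(10, 4283/32)
obs 12: x=-1 → posterior Inverse-Gamma(21/2, 4427/32)
obs 13: x=-1 → posterior Inverse-Gamma(11, 4571/32)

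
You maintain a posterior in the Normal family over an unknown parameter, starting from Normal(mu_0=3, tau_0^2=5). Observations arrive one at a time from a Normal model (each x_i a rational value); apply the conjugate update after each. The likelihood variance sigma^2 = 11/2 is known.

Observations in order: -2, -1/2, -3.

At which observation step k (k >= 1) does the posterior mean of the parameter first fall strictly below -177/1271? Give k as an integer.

k = 3

obs 1: x=-2 → posterior Normal(13/21, 55/21)
obs 2: x=-1/2 → posterior Normal(8/31, 55/31)
obs 3: x=-3 → posterior Normal(-22/41, 55/41)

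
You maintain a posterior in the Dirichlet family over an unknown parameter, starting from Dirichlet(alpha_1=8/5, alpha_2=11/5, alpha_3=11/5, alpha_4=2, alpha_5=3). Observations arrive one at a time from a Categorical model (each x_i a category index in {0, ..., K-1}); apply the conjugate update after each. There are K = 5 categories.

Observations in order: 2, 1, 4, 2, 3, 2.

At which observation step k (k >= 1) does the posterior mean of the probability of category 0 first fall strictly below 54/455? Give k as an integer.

obs 1: x=2 → posterior Dirichlet(8/5, 11/5, 16/5, 2, 3)
obs 2: x=1 → posterior Dirichlet(8/5, 16/5, 16/5, 2, 3)
obs 3: x=4 → posterior Dirichlet(8/5, 16/5, 16/5, 2, 4)
obs 4: x=2 → posterior Dirichlet(8/5, 16/5, 21/5, 2, 4)
obs 5: x=3 → posterior Dirichlet(8/5, 16/5, 21/5, 3, 4)
obs 6: x=2 → posterior Dirichlet(8/5, 16/5, 26/5, 3, 4)

k = 3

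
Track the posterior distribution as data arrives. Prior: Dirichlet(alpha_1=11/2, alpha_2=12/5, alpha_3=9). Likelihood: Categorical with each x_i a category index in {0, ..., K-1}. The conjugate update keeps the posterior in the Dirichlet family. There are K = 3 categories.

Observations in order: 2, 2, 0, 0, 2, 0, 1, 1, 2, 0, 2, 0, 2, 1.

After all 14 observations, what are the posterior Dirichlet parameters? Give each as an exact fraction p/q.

obs 1: x=2 → posterior Dirichlet(11/2, 12/5, 10)
obs 2: x=2 → posterior Dirichlet(11/2, 12/5, 11)
obs 3: x=0 → posterior Dirichlet(13/2, 12/5, 11)
obs 4: x=0 → posterior Dirichlet(15/2, 12/5, 11)
obs 5: x=2 → posterior Dirichlet(15/2, 12/5, 12)
obs 6: x=0 → posterior Dirichlet(17/2, 12/5, 12)
obs 7: x=1 → posterior Dirichlet(17/2, 17/5, 12)
obs 8: x=1 → posterior Dirichlet(17/2, 22/5, 12)
obs 9: x=2 → posterior Dirichlet(17/2, 22/5, 13)
obs 10: x=0 → posterior Dirichlet(19/2, 22/5, 13)
obs 11: x=2 → posterior Dirichlet(19/2, 22/5, 14)
obs 12: x=0 → posterior Dirichlet(21/2, 22/5, 14)
obs 13: x=2 → posterior Dirichlet(21/2, 22/5, 15)
obs 14: x=1 → posterior Dirichlet(21/2, 27/5, 15)

alpha_1=21/2, alpha_2=27/5, alpha_3=15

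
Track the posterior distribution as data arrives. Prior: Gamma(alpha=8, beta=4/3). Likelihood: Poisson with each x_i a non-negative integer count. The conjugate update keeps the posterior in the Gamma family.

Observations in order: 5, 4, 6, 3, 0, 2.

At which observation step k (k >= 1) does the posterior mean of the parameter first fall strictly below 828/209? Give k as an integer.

k = 6

obs 1: x=5 → posterior Gamma(13, 7/3)
obs 2: x=4 → posterior Gamma(17, 10/3)
obs 3: x=6 → posterior Gamma(23, 13/3)
obs 4: x=3 → posterior Gamma(26, 16/3)
obs 5: x=0 → posterior Gamma(26, 19/3)
obs 6: x=2 → posterior Gamma(28, 22/3)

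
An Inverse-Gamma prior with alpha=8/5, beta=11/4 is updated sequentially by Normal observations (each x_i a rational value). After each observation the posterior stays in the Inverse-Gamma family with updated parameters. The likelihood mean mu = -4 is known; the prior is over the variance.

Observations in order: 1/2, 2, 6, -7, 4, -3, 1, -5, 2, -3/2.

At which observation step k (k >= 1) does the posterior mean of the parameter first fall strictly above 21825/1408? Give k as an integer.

obs 1: x=1/2 → posterior Inverse-Gamma(21/10, 103/8)
obs 2: x=2 → posterior Inverse-Gamma(13/5, 247/8)
obs 3: x=6 → posterior Inverse-Gamma(31/10, 647/8)
obs 4: x=-7 → posterior Inverse-Gamma(18/5, 683/8)
obs 5: x=4 → posterior Inverse-Gamma(41/10, 939/8)
obs 6: x=-3 → posterior Inverse-Gamma(23/5, 943/8)
obs 7: x=1 → posterior Inverse-Gamma(51/10, 1043/8)
obs 8: x=-5 → posterior Inverse-Gamma(28/5, 1047/8)
obs 9: x=2 → posterior Inverse-Gamma(61/10, 1191/8)
obs 10: x=-3/2 → posterior Inverse-Gamma(33/5, 152)

k = 2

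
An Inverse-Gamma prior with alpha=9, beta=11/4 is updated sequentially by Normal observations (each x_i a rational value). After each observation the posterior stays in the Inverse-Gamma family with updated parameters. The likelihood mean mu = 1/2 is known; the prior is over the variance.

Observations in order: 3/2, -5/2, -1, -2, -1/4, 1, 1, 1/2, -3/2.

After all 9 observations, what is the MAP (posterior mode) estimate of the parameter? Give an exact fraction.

obs 1: x=3/2 → posterior Inverse-Gamma(19/2, 13/4)
obs 2: x=-5/2 → posterior Inverse-Gamma(10, 31/4)
obs 3: x=-1 → posterior Inverse-Gamma(21/2, 71/8)
obs 4: x=-2 → posterior Inverse-Gamma(11, 12)
obs 5: x=-1/4 → posterior Inverse-Gamma(23/2, 393/32)
obs 6: x=1 → posterior Inverse-Gamma(12, 397/32)
obs 7: x=1 → posterior Inverse-Gamma(25/2, 401/32)
obs 8: x=1/2 → posterior Inverse-Gamma(13, 401/32)
obs 9: x=-3/2 → posterior Inverse-Gamma(27/2, 465/32)

465/464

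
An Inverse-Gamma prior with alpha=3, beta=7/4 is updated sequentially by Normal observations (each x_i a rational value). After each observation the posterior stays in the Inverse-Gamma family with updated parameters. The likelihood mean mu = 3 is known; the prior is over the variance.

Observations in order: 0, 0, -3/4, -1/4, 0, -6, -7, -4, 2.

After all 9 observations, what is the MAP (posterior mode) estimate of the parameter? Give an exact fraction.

obs 1: x=0 → posterior Inverse-Gamma(7/2, 25/4)
obs 2: x=0 → posterior Inverse-Gamma(4, 43/4)
obs 3: x=-3/4 → posterior Inverse-Gamma(9/2, 569/32)
obs 4: x=-1/4 → posterior Inverse-Gamma(5, 369/16)
obs 5: x=0 → posterior Inverse-Gamma(11/2, 441/16)
obs 6: x=-6 → posterior Inverse-Gamma(6, 1089/16)
obs 7: x=-7 → posterior Inverse-Gamma(13/2, 1889/16)
obs 8: x=-4 → posterior Inverse-Gamma(7, 2281/16)
obs 9: x=2 → posterior Inverse-Gamma(15/2, 2289/16)

2289/136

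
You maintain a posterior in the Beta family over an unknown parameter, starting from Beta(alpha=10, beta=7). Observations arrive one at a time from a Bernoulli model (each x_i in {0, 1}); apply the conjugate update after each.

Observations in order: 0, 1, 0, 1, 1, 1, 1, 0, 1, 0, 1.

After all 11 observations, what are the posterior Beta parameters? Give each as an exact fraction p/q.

obs 1: x=0 → posterior Beta(10, 8)
obs 2: x=1 → posterior Beta(11, 8)
obs 3: x=0 → posterior Beta(11, 9)
obs 4: x=1 → posterior Beta(12, 9)
obs 5: x=1 → posterior Beta(13, 9)
obs 6: x=1 → posterior Beta(14, 9)
obs 7: x=1 → posterior Beta(15, 9)
obs 8: x=0 → posterior Beta(15, 10)
obs 9: x=1 → posterior Beta(16, 10)
obs 10: x=0 → posterior Beta(16, 11)
obs 11: x=1 → posterior Beta(17, 11)

alpha=17, beta=11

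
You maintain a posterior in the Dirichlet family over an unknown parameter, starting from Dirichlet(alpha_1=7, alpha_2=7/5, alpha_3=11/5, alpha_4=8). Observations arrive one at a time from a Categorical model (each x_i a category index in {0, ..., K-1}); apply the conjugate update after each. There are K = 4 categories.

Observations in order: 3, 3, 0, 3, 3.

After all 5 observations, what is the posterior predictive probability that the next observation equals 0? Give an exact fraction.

obs 1: x=3 → posterior Dirichlet(7, 7/5, 11/5, 9)
obs 2: x=3 → posterior Dirichlet(7, 7/5, 11/5, 10)
obs 3: x=0 → posterior Dirichlet(8, 7/5, 11/5, 10)
obs 4: x=3 → posterior Dirichlet(8, 7/5, 11/5, 11)
obs 5: x=3 → posterior Dirichlet(8, 7/5, 11/5, 12)

20/59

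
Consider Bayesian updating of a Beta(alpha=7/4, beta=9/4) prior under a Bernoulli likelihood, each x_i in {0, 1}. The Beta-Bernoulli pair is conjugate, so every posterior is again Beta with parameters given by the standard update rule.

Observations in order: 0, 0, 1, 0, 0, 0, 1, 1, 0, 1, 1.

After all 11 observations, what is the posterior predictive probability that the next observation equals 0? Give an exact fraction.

obs 1: x=0 → posterior Beta(7/4, 13/4)
obs 2: x=0 → posterior Beta(7/4, 17/4)
obs 3: x=1 → posterior Beta(11/4, 17/4)
obs 4: x=0 → posterior Beta(11/4, 21/4)
obs 5: x=0 → posterior Beta(11/4, 25/4)
obs 6: x=0 → posterior Beta(11/4, 29/4)
obs 7: x=1 → posterior Beta(15/4, 29/4)
obs 8: x=1 → posterior Beta(19/4, 29/4)
obs 9: x=0 → posterior Beta(19/4, 33/4)
obs 10: x=1 → posterior Beta(23/4, 33/4)
obs 11: x=1 → posterior Beta(27/4, 33/4)

11/20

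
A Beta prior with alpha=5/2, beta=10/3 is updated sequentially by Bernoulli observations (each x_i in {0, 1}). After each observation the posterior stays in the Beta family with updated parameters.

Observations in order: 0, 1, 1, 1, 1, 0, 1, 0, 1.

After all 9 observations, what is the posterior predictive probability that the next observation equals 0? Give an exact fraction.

obs 1: x=0 → posterior Beta(5/2, 13/3)
obs 2: x=1 → posterior Beta(7/2, 13/3)
obs 3: x=1 → posterior Beta(9/2, 13/3)
obs 4: x=1 → posterior Beta(11/2, 13/3)
obs 5: x=1 → posterior Beta(13/2, 13/3)
obs 6: x=0 → posterior Beta(13/2, 16/3)
obs 7: x=1 → posterior Beta(15/2, 16/3)
obs 8: x=0 → posterior Beta(15/2, 19/3)
obs 9: x=1 → posterior Beta(17/2, 19/3)

38/89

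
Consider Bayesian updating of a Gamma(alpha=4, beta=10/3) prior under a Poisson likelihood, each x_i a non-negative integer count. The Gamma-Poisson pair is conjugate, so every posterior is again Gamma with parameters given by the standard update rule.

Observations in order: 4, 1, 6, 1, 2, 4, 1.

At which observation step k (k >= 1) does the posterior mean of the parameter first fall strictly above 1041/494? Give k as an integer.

k = 3

obs 1: x=4 → posterior Gamma(8, 13/3)
obs 2: x=1 → posterior Gamma(9, 16/3)
obs 3: x=6 → posterior Gamma(15, 19/3)
obs 4: x=1 → posterior Gamma(16, 22/3)
obs 5: x=2 → posterior Gamma(18, 25/3)
obs 6: x=4 → posterior Gamma(22, 28/3)
obs 7: x=1 → posterior Gamma(23, 31/3)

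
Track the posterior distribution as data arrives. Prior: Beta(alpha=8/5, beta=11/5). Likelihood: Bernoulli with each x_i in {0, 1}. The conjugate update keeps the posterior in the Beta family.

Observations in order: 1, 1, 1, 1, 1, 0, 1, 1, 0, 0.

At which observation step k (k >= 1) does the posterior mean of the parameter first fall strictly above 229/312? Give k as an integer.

k = 5

obs 1: x=1 → posterior Beta(13/5, 11/5)
obs 2: x=1 → posterior Beta(18/5, 11/5)
obs 3: x=1 → posterior Beta(23/5, 11/5)
obs 4: x=1 → posterior Beta(28/5, 11/5)
obs 5: x=1 → posterior Beta(33/5, 11/5)
obs 6: x=0 → posterior Beta(33/5, 16/5)
obs 7: x=1 → posterior Beta(38/5, 16/5)
obs 8: x=1 → posterior Beta(43/5, 16/5)
obs 9: x=0 → posterior Beta(43/5, 21/5)
obs 10: x=0 → posterior Beta(43/5, 26/5)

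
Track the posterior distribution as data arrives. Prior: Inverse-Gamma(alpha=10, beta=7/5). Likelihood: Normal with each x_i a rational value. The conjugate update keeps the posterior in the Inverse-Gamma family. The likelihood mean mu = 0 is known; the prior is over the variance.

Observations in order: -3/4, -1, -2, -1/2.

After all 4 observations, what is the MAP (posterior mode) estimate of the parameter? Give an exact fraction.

obs 1: x=-3/4 → posterior Inverse-Gamma(21/2, 269/160)
obs 2: x=-1 → posterior Inverse-Gamma(11, 349/160)
obs 3: x=-2 → posterior Inverse-Gamma(23/2, 669/160)
obs 4: x=-1/2 → posterior Inverse-Gamma(12, 689/160)

53/160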